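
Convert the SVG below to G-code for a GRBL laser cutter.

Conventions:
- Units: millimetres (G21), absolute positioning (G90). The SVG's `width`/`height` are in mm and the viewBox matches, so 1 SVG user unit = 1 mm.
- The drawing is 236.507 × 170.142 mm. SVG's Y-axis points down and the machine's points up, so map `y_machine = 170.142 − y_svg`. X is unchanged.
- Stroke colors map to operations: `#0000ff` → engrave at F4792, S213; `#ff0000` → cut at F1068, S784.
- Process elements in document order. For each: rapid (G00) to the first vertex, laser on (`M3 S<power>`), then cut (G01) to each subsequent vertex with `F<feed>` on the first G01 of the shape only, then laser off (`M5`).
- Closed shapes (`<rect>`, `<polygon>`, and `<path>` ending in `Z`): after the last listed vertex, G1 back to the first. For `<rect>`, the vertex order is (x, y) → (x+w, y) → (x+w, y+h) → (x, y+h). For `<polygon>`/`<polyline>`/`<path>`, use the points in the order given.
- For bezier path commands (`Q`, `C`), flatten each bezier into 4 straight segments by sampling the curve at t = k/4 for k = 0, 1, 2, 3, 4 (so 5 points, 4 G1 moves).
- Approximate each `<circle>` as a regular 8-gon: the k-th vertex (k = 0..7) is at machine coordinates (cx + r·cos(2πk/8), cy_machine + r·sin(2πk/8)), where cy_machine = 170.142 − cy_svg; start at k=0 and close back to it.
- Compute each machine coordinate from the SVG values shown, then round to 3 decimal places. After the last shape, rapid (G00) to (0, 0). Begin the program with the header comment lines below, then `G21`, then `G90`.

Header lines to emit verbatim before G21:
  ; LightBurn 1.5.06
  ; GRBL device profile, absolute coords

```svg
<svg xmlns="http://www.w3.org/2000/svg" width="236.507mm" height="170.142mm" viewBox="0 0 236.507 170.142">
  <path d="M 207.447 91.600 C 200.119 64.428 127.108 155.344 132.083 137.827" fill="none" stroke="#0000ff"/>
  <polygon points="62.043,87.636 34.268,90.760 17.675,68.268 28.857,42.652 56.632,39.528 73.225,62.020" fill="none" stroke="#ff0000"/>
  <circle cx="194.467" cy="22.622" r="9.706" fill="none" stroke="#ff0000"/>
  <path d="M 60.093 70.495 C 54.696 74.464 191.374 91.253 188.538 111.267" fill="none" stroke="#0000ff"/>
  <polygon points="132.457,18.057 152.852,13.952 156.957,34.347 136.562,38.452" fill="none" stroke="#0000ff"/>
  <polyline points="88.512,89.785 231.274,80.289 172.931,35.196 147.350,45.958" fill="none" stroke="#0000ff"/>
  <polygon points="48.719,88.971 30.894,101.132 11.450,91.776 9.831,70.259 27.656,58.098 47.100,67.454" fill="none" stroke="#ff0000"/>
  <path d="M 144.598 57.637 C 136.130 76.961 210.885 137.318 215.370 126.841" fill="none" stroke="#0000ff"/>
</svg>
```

1 u = 1 mm; y_m = 170.142 − y.

[1] `<path>` cubic bezier, #0000ff→engrave S213 F4792: (207.447,78.542) → (191.880,80.319) → (165.151,59.049) → (140.729,35.969) → (132.083,32.315)

[2] `<polygon>` regular polygon, #ff0000→cut S784 F1068: (62.043,82.506) → (34.268,79.382) → (17.675,101.874) → (28.857,127.490) → (56.632,130.614) → (73.225,108.122) → (62.043,82.506) (closed)

[3] `<circle>` circle, #ff0000→cut S784 F1068: (204.173,147.520) → (201.330,154.383) → (194.467,157.226) → (187.604,154.383) → (184.761,147.520) → (187.604,140.657) → (194.467,137.814) → (201.330,140.657) → (204.173,147.520) (closed)

[4] `<path>` cubic bezier, #0000ff→engrave S213 F4792: (60.093,99.647) → (78.284,94.416) → (123.355,85.278) → (168.906,73.131) → (188.538,58.875)

[5] `<polygon>` regular polygon, #0000ff→engrave S213 F4792: (132.457,152.085) → (152.852,156.190) → (156.957,135.795) → (136.562,131.690) → (132.457,152.085) (closed)

[6] `<polyline>` open polyline, #0000ff→engrave S213 F4792: (88.512,80.357) → (231.274,89.853) → (172.931,134.946) → (147.350,124.184)

[7] `<polygon>` regular polygon, #ff0000→cut S784 F1068: (48.719,81.171) → (30.894,69.010) → (11.450,78.366) → (9.831,99.883) → (27.656,112.044) → (47.100,102.688) → (48.719,81.171) (closed)

[8] `<path>` cubic bezier, #0000ff→engrave S213 F4792: (144.598,112.505) → (151.453,92.066) → (175.127,66.728) → (201.229,46.977) → (215.370,43.301)

; LightBurn 1.5.06
; GRBL device profile, absolute coords
G21
G90
G00 X207.447 Y78.542
M3 S213
G01 X191.880 Y80.319 F4792
G01 X165.151 Y59.049
G01 X140.729 Y35.969
G01 X132.083 Y32.315
M5
G00 X62.043 Y82.506
M3 S784
G01 X34.268 Y79.382 F1068
G01 X17.675 Y101.874
G01 X28.857 Y127.490
G01 X56.632 Y130.614
G01 X73.225 Y108.122
G01 X62.043 Y82.506
M5
G00 X204.173 Y147.520
M3 S784
G01 X201.330 Y154.383 F1068
G01 X194.467 Y157.226
G01 X187.604 Y154.383
G01 X184.761 Y147.520
G01 X187.604 Y140.657
G01 X194.467 Y137.814
G01 X201.330 Y140.657
G01 X204.173 Y147.520
M5
G00 X60.093 Y99.647
M3 S213
G01 X78.284 Y94.416 F4792
G01 X123.355 Y85.278
G01 X168.906 Y73.131
G01 X188.538 Y58.875
M5
G00 X132.457 Y152.085
M3 S213
G01 X152.852 Y156.190 F4792
G01 X156.957 Y135.795
G01 X136.562 Y131.690
G01 X132.457 Y152.085
M5
G00 X88.512 Y80.357
M3 S213
G01 X231.274 Y89.853 F4792
G01 X172.931 Y134.946
G01 X147.350 Y124.184
M5
G00 X48.719 Y81.171
M3 S784
G01 X30.894 Y69.010 F1068
G01 X11.450 Y78.366
G01 X9.831 Y99.883
G01 X27.656 Y112.044
G01 X47.100 Y102.688
G01 X48.719 Y81.171
M5
G00 X144.598 Y112.505
M3 S213
G01 X151.453 Y92.066 F4792
G01 X175.127 Y66.728
G01 X201.229 Y46.977
G01 X215.370 Y43.301
M5
G00 X0.000 Y0.000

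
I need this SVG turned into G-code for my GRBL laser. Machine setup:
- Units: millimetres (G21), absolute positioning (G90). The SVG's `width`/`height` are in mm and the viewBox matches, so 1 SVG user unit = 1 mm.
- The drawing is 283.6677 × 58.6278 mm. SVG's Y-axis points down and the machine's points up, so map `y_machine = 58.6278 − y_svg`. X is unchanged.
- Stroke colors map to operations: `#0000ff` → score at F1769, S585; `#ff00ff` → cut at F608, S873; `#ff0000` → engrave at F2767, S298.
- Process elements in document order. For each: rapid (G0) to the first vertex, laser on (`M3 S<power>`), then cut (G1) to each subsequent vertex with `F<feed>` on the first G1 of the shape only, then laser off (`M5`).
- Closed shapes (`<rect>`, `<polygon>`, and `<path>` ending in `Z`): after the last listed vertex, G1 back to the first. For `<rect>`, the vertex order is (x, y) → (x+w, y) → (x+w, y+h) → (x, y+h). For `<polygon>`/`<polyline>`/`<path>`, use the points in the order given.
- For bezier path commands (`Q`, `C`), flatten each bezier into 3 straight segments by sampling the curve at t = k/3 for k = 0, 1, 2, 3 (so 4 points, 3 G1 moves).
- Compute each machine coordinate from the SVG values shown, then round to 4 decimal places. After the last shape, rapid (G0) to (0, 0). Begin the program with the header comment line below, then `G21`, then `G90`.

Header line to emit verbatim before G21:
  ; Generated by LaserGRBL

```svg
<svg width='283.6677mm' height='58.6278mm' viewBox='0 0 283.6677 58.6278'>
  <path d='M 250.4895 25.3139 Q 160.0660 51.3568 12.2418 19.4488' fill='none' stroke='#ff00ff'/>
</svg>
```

; Generated by LaserGRBL
G21
G90
G0 X250.4895 Y33.3139
M3 S873
G1 X183.8293 Y22.3910 F608
G1 X104.4134 Y24.3460
G1 X12.2418 Y39.1790
M5
G0 X0.0000 Y0.0000

viewBox `0 0 283.6677 58.6278` with mm width/height → 1 unit = 1 mm. Flip: y_m = 58.6278 − y_svg.

**Shape 1** — `<path>` quadratic bezier, stroke `#ff00ff` → cut (S873, F608). Control points (SVG): P0=(250.4895,25.3139), P1=(160.0660,51.3568), P2=(12.2418,19.4488); sampled at t=k/3. Machine vertices: (250.4895,33.3139) → (183.8293,22.3910) → (104.4134,24.3460) → (12.2418,39.1790). Open path.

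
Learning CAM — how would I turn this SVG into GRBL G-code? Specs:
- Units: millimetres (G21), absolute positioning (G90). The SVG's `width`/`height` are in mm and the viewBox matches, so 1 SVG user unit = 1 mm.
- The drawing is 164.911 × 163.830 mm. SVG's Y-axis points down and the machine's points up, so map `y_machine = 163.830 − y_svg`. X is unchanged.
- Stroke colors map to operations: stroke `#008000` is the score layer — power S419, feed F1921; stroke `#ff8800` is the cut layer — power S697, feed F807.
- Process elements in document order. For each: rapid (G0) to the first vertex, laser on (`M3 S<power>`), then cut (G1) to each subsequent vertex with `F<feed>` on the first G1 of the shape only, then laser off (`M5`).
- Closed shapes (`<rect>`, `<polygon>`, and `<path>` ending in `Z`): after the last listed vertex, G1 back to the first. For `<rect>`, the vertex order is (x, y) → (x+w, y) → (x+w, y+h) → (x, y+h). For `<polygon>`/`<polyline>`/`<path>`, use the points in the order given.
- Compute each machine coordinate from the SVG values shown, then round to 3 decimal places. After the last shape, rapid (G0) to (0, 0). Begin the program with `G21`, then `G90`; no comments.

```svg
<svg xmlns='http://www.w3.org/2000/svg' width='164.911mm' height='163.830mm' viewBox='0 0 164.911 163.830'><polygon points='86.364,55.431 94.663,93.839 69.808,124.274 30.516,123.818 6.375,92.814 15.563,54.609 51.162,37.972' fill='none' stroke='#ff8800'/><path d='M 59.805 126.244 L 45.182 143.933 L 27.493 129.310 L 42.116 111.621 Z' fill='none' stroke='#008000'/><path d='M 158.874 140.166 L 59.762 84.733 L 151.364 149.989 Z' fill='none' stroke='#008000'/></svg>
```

Since the viewBox matches the mm dimensions, user units are millimetres directly. The only transform is the Y-flip y_m = 163.830 − y_svg.

Shape 1 is a regular polygon drawn with `<polygon>`. Its stroke #ff8800 means cut at S697, F807. After flipping Y the toolpath is (86.364,108.399) → (94.663,69.991) → (69.808,39.556) → (30.516,40.012) → (6.375,71.016) → (15.563,109.221) → (51.162,125.858) → (86.364,108.399), returning to the start.

Shape 2 is a regular polygon drawn with `<path>`. Its stroke #008000 means score at S419, F1921. After flipping Y the toolpath is (59.805,37.586) → (45.182,19.897) → (27.493,34.520) → (42.116,52.209) → (59.805,37.586), returning to the start.

Shape 3 is a closed polygon drawn with `<path>`. Its stroke #008000 means score at S419, F1921. After flipping Y the toolpath is (158.874,23.664) → (59.762,79.097) → (151.364,13.841) → (158.874,23.664), returning to the start.

G21
G90
G0 X86.364 Y108.399
M3 S697
G1 X94.663 Y69.991 F807
G1 X69.808 Y39.556
G1 X30.516 Y40.012
G1 X6.375 Y71.016
G1 X15.563 Y109.221
G1 X51.162 Y125.858
G1 X86.364 Y108.399
M5
G0 X59.805 Y37.586
M3 S419
G1 X45.182 Y19.897 F1921
G1 X27.493 Y34.520
G1 X42.116 Y52.209
G1 X59.805 Y37.586
M5
G0 X158.874 Y23.664
M3 S419
G1 X59.762 Y79.097 F1921
G1 X151.364 Y13.841
G1 X158.874 Y23.664
M5
G0 X0.000 Y0.000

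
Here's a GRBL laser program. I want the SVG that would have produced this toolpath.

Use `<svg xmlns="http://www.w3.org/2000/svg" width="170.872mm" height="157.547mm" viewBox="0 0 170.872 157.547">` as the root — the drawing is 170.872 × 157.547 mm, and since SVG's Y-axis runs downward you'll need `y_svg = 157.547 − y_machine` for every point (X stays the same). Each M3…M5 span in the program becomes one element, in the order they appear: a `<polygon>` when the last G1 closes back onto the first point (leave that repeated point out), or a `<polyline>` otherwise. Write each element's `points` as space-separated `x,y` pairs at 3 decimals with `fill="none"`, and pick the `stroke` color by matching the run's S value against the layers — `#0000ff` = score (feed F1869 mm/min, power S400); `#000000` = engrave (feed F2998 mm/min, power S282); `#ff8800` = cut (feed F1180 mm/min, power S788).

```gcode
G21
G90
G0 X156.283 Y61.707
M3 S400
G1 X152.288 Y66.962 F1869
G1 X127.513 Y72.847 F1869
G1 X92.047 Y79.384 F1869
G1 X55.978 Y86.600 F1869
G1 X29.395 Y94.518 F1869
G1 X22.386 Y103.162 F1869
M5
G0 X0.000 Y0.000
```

Each laser-on run becomes one SVG element. Flip Y back into SVG space with y_svg = 157.547 − y_machine. Every run uses S400, so all elements get stroke `#0000ff` (score).

Run 1: The run is open, so emit a `<polyline>` with points (Y-flipped): 156.283,95.840 152.288,90.585 127.513,84.700 92.047,78.163 55.978,70.947 29.395,63.029 22.386,54.385.

<svg xmlns="http://www.w3.org/2000/svg" width="170.872mm" height="157.547mm" viewBox="0 0 170.872 157.547">
  <polyline points="156.283,95.840 152.288,90.585 127.513,84.700 92.047,78.163 55.978,70.947 29.395,63.029 22.386,54.385" fill="none" stroke="#0000ff"/>
</svg>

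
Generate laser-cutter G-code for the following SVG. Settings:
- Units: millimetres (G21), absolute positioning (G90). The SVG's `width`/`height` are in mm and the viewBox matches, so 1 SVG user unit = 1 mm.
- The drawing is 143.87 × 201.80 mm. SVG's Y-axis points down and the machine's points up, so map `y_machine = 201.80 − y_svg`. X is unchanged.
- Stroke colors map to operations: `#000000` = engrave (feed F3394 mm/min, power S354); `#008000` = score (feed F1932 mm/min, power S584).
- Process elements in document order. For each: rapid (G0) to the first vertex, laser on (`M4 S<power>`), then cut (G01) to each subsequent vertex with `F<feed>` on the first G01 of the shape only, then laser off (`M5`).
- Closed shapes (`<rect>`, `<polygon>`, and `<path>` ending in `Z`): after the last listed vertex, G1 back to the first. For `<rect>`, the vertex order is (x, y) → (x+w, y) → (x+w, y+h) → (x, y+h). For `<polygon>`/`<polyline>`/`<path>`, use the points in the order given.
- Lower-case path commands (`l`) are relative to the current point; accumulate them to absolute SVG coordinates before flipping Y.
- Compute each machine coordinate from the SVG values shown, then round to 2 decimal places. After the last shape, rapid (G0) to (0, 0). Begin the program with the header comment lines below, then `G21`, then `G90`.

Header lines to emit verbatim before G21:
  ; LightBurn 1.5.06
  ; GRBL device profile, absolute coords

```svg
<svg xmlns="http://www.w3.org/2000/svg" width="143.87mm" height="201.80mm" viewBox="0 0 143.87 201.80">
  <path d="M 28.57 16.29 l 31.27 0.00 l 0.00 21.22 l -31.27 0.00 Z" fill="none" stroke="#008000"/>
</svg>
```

; LightBurn 1.5.06
; GRBL device profile, absolute coords
G21
G90
G0 X28.57 Y185.51
M4 S584
G01 X59.84 Y185.51 F1932
G01 X59.84 Y164.29
G01 X28.57 Y164.29
G01 X28.57 Y185.51
M5
G0 X0.00 Y0.00

1 u = 1 mm; y_m = 201.80 − y.

[1] `<path>` rectangle, #008000→score S584 F1932: (28.57,185.51) → (59.84,185.51) → (59.84,164.29) → (28.57,164.29) → (28.57,185.51) (closed)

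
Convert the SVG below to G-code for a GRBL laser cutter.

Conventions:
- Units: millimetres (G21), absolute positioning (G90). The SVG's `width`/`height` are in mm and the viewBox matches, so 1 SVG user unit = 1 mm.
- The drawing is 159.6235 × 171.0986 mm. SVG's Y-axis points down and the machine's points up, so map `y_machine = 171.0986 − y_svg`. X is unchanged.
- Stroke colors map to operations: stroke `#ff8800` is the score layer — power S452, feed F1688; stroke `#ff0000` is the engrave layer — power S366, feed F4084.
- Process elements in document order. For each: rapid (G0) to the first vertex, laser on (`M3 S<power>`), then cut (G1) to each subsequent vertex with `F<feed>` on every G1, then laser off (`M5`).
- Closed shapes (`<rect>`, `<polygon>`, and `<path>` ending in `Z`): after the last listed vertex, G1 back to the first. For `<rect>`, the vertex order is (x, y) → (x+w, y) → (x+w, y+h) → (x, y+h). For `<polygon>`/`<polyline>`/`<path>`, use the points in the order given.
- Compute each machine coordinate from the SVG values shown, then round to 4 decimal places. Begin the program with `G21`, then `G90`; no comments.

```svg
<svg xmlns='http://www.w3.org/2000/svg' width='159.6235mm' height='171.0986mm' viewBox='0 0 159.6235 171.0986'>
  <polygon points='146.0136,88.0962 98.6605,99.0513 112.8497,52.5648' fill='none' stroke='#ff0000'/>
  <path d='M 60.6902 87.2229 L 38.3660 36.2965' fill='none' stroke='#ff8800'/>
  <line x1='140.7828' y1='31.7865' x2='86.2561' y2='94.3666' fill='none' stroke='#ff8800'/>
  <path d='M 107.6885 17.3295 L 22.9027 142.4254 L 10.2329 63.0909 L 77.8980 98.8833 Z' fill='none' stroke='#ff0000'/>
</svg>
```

G21
G90
G0 X146.0136 Y83.0024
M3 S366
G1 X98.6605 Y72.0473 F4084
G1 X112.8497 Y118.5338 F4084
G1 X146.0136 Y83.0024 F4084
M5
G0 X60.6902 Y83.8757
M3 S452
G1 X38.3660 Y134.8021 F1688
M5
G0 X140.7828 Y139.3121
M3 S452
G1 X86.2561 Y76.7320 F1688
M5
G0 X107.6885 Y153.7691
M3 S366
G1 X22.9027 Y28.6732 F4084
G1 X10.2329 Y108.0077 F4084
G1 X77.8980 Y72.2153 F4084
G1 X107.6885 Y153.7691 F4084
M5

1 u = 1 mm; y_m = 171.0986 − y.

[1] `<polygon>` regular polygon, #ff0000→engrave S366 F4084: (146.0136,83.0024) → (98.6605,72.0473) → (112.8497,118.5338) → (146.0136,83.0024) (closed)

[2] `<path>` line segment, #ff8800→score S452 F1688: (60.6902,83.8757) → (38.3660,134.8021)

[3] `<line>` line segment, #ff8800→score S452 F1688: (140.7828,139.3121) → (86.2561,76.7320)

[4] `<path>` closed polygon, #ff0000→engrave S366 F4084: (107.6885,153.7691) → (22.9027,28.6732) → (10.2329,108.0077) → (77.8980,72.2153) → (107.6885,153.7691) (closed)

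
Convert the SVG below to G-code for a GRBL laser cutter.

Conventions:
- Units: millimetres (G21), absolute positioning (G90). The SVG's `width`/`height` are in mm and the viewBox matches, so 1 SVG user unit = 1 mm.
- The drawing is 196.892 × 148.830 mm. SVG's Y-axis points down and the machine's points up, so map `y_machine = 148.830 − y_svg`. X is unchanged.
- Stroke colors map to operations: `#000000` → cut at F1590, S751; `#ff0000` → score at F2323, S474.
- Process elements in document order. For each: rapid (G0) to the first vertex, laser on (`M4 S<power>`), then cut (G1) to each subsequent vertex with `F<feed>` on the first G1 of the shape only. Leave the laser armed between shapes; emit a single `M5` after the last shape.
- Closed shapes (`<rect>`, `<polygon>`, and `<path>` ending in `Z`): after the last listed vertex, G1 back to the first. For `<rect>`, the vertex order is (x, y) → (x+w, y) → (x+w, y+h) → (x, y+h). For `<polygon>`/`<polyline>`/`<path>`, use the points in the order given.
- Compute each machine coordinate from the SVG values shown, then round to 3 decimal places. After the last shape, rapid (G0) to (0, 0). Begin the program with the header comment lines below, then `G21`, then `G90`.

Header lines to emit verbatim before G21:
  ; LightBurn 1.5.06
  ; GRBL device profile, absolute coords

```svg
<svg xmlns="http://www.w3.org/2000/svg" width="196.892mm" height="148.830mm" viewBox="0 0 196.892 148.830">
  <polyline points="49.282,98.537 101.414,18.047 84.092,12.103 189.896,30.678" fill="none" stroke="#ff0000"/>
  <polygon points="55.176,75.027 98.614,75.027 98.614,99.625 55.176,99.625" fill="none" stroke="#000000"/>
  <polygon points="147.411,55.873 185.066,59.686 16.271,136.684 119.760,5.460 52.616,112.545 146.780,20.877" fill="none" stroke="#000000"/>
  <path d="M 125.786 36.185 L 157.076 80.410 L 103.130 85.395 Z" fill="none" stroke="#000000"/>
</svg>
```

; LightBurn 1.5.06
; GRBL device profile, absolute coords
G21
G90
G0 X49.282 Y50.293
M4 S474
G1 X101.414 Y130.783 F2323
G1 X84.092 Y136.727
G1 X189.896 Y118.152
G0 X55.176 Y73.803
M4 S751
G1 X98.614 Y73.803 F1590
G1 X98.614 Y49.205
G1 X55.176 Y49.205
G1 X55.176 Y73.803
G0 X147.411 Y92.957
M4 S751
G1 X185.066 Y89.144 F1590
G1 X16.271 Y12.146
G1 X119.760 Y143.370
G1 X52.616 Y36.285
G1 X146.780 Y127.953
G1 X147.411 Y92.957
G0 X125.786 Y112.645
M4 S751
G1 X157.076 Y68.420 F1590
G1 X103.130 Y63.435
G1 X125.786 Y112.645
M5
G0 X0.000 Y0.000

viewBox `0 0 196.892 148.830` with mm width/height → 1 unit = 1 mm. Flip: y_m = 148.830 − y_svg.

**Shape 1** — `<polyline>` open polyline, stroke `#ff0000` → score (S474, F2323). Machine vertices: (49.282,50.293) → (101.414,130.783) → (84.092,136.727) → (189.896,118.152). Open path.

**Shape 2** — `<polygon>` rectangle, stroke `#000000` → cut (S751, F1590). Machine vertices: (55.176,73.803) → (98.614,73.803) → (98.614,49.205) → (55.176,49.205) → (55.176,73.803). Closed: final G1 returns to the first vertex.

**Shape 3** — `<polygon>` closed polygon, stroke `#000000` → cut (S751, F1590). Machine vertices: (147.411,92.957) → (185.066,89.144) → (16.271,12.146) → (119.760,143.370) → (52.616,36.285) → (146.780,127.953) → (147.411,92.957). Closed: final G1 returns to the first vertex.

**Shape 4** — `<path>` regular polygon, stroke `#000000` → cut (S751, F1590). Machine vertices: (125.786,112.645) → (157.076,68.420) → (103.130,63.435) → (125.786,112.645). Closed: final G1 returns to the first vertex.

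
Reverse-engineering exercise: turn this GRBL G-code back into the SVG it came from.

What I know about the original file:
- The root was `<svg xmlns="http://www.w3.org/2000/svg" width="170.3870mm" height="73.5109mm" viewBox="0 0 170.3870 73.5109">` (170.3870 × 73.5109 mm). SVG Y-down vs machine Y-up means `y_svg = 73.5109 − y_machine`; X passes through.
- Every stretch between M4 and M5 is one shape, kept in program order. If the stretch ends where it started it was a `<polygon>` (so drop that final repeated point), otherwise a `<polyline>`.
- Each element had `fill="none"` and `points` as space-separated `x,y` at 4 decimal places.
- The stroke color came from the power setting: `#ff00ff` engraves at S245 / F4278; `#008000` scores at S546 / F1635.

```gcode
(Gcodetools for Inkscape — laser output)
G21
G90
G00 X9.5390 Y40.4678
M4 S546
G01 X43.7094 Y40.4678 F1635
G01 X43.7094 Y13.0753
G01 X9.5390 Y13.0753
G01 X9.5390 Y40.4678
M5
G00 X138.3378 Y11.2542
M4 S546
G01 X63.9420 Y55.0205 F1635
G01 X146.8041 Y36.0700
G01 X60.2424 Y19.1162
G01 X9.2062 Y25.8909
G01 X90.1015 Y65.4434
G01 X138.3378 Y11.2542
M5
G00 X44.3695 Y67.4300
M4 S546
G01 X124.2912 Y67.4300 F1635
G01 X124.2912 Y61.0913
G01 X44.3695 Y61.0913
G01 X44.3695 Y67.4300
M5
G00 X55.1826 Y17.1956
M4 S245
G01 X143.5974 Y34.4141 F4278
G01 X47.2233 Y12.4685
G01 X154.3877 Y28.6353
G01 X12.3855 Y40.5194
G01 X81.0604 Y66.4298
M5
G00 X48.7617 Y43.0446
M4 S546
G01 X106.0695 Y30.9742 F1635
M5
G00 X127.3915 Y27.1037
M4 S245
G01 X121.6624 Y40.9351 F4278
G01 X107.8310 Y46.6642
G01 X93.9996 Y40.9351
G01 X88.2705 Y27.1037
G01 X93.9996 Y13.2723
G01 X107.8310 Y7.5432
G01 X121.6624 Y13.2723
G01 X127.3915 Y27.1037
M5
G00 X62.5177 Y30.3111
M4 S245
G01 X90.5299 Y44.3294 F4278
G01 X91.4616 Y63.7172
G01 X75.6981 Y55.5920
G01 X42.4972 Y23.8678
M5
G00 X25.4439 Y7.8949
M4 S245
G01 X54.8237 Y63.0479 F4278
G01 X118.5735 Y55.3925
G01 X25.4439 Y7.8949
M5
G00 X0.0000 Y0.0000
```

<svg xmlns="http://www.w3.org/2000/svg" width="170.3870mm" height="73.5109mm" viewBox="0 0 170.3870 73.5109">
  <polygon points="9.5390,33.0431 43.7094,33.0431 43.7094,60.4356 9.5390,60.4356" fill="none" stroke="#008000"/>
  <polygon points="138.3378,62.2567 63.9420,18.4904 146.8041,37.4409 60.2424,54.3947 9.2062,47.6200 90.1015,8.0675" fill="none" stroke="#008000"/>
  <polygon points="44.3695,6.0809 124.2912,6.0809 124.2912,12.4196 44.3695,12.4196" fill="none" stroke="#008000"/>
  <polyline points="55.1826,56.3153 143.5974,39.0968 47.2233,61.0424 154.3877,44.8756 12.3855,32.9915 81.0604,7.0811" fill="none" stroke="#ff00ff"/>
  <polyline points="48.7617,30.4663 106.0695,42.5367" fill="none" stroke="#008000"/>
  <polygon points="127.3915,46.4072 121.6624,32.5758 107.8310,26.8467 93.9996,32.5758 88.2705,46.4072 93.9996,60.2386 107.8310,65.9677 121.6624,60.2386" fill="none" stroke="#ff00ff"/>
  <polyline points="62.5177,43.1998 90.5299,29.1815 91.4616,9.7937 75.6981,17.9189 42.4972,49.6431" fill="none" stroke="#ff00ff"/>
  <polygon points="25.4439,65.6160 54.8237,10.4630 118.5735,18.1184" fill="none" stroke="#ff00ff"/>
</svg>

Machine Y-up, SVG Y-down with viewBox height 73.5109, so y_svg = 73.5109 − y_machine; X carries over.

Run 1: the run's S546 means `#008000` (score). The run returns to its start, so emit a `<polygon>` with points (Y-flipped): 9.5390,33.0431 43.7094,33.0431 43.7094,60.4356 9.5390,60.4356.

Run 2: the run's S546 means `#008000` (score). The run returns to its start, so emit a `<polygon>` with points (Y-flipped): 138.3378,62.2567 63.9420,18.4904 146.8041,37.4409 60.2424,54.3947 9.2062,47.6200 90.1015,8.0675.

Run 3: power S546 maps to stroke `#008000` (score). The run returns to its start, so emit a `<polygon>` with points (Y-flipped): 44.3695,6.0809 124.2912,6.0809 124.2912,12.4196 44.3695,12.4196.

Run 4: the run's S245 means `#ff00ff` (engrave). The run is open, so emit a `<polyline>` with points (Y-flipped): 55.1826,56.3153 143.5974,39.0968 47.2233,61.0424 154.3877,44.8756 12.3855,32.9915 81.0604,7.0811.

Run 5: S546 ⇒ score layer `#008000`. The run is open, so emit a `<polyline>` with points (Y-flipped): 48.7617,30.4663 106.0695,42.5367.

Run 6: the run's S245 means `#ff00ff` (engrave). The run returns to its start, so emit a `<polygon>` with points (Y-flipped): 127.3915,46.4072 121.6624,32.5758 107.8310,26.8467 93.9996,32.5758 88.2705,46.4072 93.9996,60.2386 107.8310,65.9677 121.6624,60.2386.

Run 7: the run's S245 means `#ff00ff` (engrave). The run is open, so emit a `<polyline>` with points (Y-flipped): 62.5177,43.1998 90.5299,29.1815 91.4616,9.7937 75.6981,17.9189 42.4972,49.6431.

Run 8: S245 ⇒ engrave layer `#ff00ff`. The run returns to its start, so emit a `<polygon>` with points (Y-flipped): 25.4439,65.6160 54.8237,10.4630 118.5735,18.1184.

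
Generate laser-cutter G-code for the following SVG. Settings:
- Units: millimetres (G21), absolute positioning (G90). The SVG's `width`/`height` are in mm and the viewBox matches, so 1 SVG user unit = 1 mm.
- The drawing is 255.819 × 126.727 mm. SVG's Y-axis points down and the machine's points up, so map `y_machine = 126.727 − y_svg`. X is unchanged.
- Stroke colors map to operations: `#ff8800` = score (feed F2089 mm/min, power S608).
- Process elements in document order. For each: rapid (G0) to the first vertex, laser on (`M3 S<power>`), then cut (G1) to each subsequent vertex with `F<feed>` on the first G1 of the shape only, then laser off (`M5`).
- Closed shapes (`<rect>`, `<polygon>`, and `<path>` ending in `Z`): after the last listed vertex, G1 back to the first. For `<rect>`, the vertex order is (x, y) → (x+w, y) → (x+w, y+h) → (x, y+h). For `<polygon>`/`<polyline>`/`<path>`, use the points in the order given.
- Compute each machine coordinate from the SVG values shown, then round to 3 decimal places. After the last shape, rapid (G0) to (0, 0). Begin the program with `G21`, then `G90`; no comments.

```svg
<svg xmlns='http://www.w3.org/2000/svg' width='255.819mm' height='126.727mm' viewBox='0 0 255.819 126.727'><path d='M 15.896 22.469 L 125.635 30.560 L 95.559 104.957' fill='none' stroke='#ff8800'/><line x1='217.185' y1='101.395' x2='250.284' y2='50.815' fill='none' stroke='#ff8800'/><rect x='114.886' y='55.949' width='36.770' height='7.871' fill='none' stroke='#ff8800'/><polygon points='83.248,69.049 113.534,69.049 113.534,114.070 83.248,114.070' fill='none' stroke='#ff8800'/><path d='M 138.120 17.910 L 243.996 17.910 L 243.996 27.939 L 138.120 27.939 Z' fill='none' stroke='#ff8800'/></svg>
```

viewBox `0 0 255.819 126.727` with mm width/height → 1 unit = 1 mm. Flip: y_m = 126.727 − y_svg.

**Shape 1** — `<path>` open polyline, stroke `#ff8800` → score (S608, F2089). Machine vertices: (15.896,104.258) → (125.635,96.167) → (95.559,21.770). Open path.

**Shape 2** — `<line>` line segment, stroke `#ff8800` → score (S608, F2089). Machine vertices: (217.185,25.332) → (250.284,75.912). Open path.

**Shape 3** — `<rect>` rectangle, stroke `#ff8800` → score (S608, F2089). Machine vertices: (114.886,70.778) → (151.656,70.778) → (151.656,62.907) → (114.886,62.907) → (114.886,70.778). Closed: final G1 returns to the first vertex.

**Shape 4** — `<polygon>` rectangle, stroke `#ff8800` → score (S608, F2089). Machine vertices: (83.248,57.678) → (113.534,57.678) → (113.534,12.657) → (83.248,12.657) → (83.248,57.678). Closed: final G1 returns to the first vertex.

**Shape 5** — `<path>` rectangle, stroke `#ff8800` → score (S608, F2089). Machine vertices: (138.120,108.817) → (243.996,108.817) → (243.996,98.788) → (138.120,98.788) → (138.120,108.817). Closed: final G1 returns to the first vertex.

G21
G90
G0 X15.896 Y104.258
M3 S608
G1 X125.635 Y96.167 F2089
G1 X95.559 Y21.770
M5
G0 X217.185 Y25.332
M3 S608
G1 X250.284 Y75.912 F2089
M5
G0 X114.886 Y70.778
M3 S608
G1 X151.656 Y70.778 F2089
G1 X151.656 Y62.907
G1 X114.886 Y62.907
G1 X114.886 Y70.778
M5
G0 X83.248 Y57.678
M3 S608
G1 X113.534 Y57.678 F2089
G1 X113.534 Y12.657
G1 X83.248 Y12.657
G1 X83.248 Y57.678
M5
G0 X138.120 Y108.817
M3 S608
G1 X243.996 Y108.817 F2089
G1 X243.996 Y98.788
G1 X138.120 Y98.788
G1 X138.120 Y108.817
M5
G0 X0.000 Y0.000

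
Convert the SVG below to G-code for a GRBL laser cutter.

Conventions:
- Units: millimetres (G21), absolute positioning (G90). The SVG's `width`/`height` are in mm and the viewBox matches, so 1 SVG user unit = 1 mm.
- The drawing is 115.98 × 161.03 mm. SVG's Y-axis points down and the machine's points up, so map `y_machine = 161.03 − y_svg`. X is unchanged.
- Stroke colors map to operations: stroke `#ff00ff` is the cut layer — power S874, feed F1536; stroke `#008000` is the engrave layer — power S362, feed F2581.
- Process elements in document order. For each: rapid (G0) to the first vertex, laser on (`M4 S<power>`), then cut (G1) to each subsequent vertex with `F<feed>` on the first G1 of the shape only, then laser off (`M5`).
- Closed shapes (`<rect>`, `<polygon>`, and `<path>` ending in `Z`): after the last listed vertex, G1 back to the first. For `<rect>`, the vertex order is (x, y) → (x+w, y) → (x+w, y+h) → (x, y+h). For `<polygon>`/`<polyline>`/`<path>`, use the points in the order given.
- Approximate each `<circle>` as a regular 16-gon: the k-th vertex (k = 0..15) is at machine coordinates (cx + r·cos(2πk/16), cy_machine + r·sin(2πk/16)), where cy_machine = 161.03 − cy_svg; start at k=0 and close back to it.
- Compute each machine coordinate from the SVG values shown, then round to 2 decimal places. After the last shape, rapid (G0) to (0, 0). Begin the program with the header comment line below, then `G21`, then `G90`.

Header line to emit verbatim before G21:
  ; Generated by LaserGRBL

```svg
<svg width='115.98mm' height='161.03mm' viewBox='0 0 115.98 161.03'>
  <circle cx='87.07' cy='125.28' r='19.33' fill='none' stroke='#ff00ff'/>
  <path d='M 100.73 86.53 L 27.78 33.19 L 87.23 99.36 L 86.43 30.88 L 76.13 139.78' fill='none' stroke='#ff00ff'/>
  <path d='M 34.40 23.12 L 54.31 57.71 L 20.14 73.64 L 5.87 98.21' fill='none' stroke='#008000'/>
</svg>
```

; Generated by LaserGRBL
G21
G90
G0 X106.40 Y35.75
M4 S874
G1 X104.93 Y43.15 F1536
G1 X100.74 Y49.42
G1 X94.47 Y53.61
G1 X87.07 Y55.08
G1 X79.67 Y53.61
G1 X73.40 Y49.42
G1 X69.21 Y43.15
G1 X67.74 Y35.75
G1 X69.21 Y28.35
G1 X73.40 Y22.08
G1 X79.67 Y17.89
G1 X87.07 Y16.42
G1 X94.47 Y17.89
G1 X100.74 Y22.08
G1 X104.93 Y28.35
G1 X106.40 Y35.75
M5
G0 X100.73 Y74.50
M4 S874
G1 X27.78 Y127.84 F1536
G1 X87.23 Y61.67
G1 X86.43 Y130.15
G1 X76.13 Y21.25
M5
G0 X34.40 Y137.91
M4 S362
G1 X54.31 Y103.32 F2581
G1 X20.14 Y87.39
G1 X5.87 Y62.82
M5
G0 X0.00 Y0.00

1 u = 1 mm; y_m = 161.03 − y.

[1] `<circle>` circle, #ff00ff→cut S874 F1536: (106.40,35.75) → (104.93,43.15) → (100.74,49.42) → (94.47,53.61) → (87.07,55.08) → (79.67,53.61) → (73.40,49.42) → (69.21,43.15) → (67.74,35.75) → (69.21,28.35) → (73.40,22.08) → (79.67,17.89) → (87.07,16.42) → (94.47,17.89) → (100.74,22.08) → (104.93,28.35) → (106.40,35.75) (closed)

[2] `<path>` open polyline, #ff00ff→cut S874 F1536: (100.73,74.50) → (27.78,127.84) → (87.23,61.67) → (86.43,130.15) → (76.13,21.25)

[3] `<path>` open polyline, #008000→engrave S362 F2581: (34.40,137.91) → (54.31,103.32) → (20.14,87.39) → (5.87,62.82)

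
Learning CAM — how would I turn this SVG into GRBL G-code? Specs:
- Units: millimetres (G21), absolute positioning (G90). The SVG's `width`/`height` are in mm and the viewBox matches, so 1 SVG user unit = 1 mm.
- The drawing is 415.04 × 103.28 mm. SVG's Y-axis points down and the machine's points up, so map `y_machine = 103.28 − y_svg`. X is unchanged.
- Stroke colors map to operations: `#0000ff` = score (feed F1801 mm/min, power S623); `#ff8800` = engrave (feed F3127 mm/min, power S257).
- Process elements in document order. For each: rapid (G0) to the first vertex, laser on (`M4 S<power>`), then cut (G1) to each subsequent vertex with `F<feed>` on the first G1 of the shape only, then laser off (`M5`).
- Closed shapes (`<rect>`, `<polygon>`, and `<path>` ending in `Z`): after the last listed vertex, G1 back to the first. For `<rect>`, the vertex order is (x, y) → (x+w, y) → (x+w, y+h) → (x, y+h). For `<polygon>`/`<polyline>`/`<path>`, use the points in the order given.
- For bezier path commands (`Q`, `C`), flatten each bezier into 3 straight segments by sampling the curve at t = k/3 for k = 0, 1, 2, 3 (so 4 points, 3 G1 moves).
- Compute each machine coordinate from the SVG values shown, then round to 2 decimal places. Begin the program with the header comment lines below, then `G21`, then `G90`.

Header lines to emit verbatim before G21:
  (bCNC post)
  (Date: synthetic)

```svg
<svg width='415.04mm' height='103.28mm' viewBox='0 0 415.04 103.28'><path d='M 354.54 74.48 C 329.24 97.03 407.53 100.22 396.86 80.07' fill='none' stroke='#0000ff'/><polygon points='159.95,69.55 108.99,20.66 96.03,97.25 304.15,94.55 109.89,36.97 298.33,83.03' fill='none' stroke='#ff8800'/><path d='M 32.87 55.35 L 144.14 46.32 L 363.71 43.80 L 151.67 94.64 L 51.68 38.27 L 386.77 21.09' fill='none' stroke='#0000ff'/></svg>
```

viewBox `0 0 415.04 103.28` with mm width/height → 1 unit = 1 mm. Flip: y_m = 103.28 − y_svg.

**Shape 1** — `<path>` cubic bezier, stroke `#0000ff` → score (S623, F1801). Control points (SVG): P0=(354.54,74.48), P1=(329.24,97.03), P2=(407.53,100.22), P3=(396.86,80.07); sampled at t=k/3. Machine vertices: (354.54,28.80) → (356.64,12.85) → (385.01,10.69) → (396.86,23.21). Open path.

**Shape 2** — `<polygon>` closed polygon, stroke `#ff8800` → engrave (S257, F3127). Machine vertices: (159.95,33.73) → (108.99,82.62) → (96.03,6.03) → (304.15,8.73) → (109.89,66.31) → (298.33,20.25) → (159.95,33.73). Closed: final G1 returns to the first vertex.

**Shape 3** — `<path>` open polyline, stroke `#0000ff` → score (S623, F1801). Machine vertices: (32.87,47.93) → (144.14,56.96) → (363.71,59.48) → (151.67,8.64) → (51.68,65.01) → (386.77,82.19). Open path.

(bCNC post)
(Date: synthetic)
G21
G90
G0 X354.54 Y28.80
M4 S623
G1 X356.64 Y12.85 F1801
G1 X385.01 Y10.69
G1 X396.86 Y23.21
M5
G0 X159.95 Y33.73
M4 S257
G1 X108.99 Y82.62 F3127
G1 X96.03 Y6.03
G1 X304.15 Y8.73
G1 X109.89 Y66.31
G1 X298.33 Y20.25
G1 X159.95 Y33.73
M5
G0 X32.87 Y47.93
M4 S623
G1 X144.14 Y56.96 F1801
G1 X363.71 Y59.48
G1 X151.67 Y8.64
G1 X51.68 Y65.01
G1 X386.77 Y82.19
M5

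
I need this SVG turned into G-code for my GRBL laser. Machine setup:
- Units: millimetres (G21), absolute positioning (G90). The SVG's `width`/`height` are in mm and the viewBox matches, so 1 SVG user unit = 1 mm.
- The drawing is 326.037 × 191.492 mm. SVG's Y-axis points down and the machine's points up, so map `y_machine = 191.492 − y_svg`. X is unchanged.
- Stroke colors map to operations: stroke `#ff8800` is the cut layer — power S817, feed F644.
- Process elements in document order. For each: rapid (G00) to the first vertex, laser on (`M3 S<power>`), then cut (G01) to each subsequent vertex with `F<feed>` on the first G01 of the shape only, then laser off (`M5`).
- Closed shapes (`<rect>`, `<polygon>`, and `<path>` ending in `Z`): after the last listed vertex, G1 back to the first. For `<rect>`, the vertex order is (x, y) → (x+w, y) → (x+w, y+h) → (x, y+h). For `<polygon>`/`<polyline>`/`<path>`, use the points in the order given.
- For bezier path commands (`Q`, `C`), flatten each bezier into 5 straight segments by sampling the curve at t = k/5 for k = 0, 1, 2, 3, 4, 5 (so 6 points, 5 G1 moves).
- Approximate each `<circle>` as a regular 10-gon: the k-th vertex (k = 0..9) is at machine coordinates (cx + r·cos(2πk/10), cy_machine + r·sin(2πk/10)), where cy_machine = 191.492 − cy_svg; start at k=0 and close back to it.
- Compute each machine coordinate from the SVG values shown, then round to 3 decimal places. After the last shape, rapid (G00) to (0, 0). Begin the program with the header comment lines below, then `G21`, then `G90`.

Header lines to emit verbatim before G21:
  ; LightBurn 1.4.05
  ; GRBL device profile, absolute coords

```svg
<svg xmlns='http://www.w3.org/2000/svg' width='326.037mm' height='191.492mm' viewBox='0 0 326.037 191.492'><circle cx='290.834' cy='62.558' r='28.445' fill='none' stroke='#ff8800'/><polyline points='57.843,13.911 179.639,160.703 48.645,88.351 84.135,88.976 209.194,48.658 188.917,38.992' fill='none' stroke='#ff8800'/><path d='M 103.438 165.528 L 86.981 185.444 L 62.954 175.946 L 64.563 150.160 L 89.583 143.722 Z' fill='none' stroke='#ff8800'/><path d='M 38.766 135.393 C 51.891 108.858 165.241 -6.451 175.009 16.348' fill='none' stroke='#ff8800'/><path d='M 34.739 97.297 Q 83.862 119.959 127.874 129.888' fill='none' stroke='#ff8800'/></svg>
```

Since the viewBox matches the mm dimensions, user units are millimetres directly. The only transform is the Y-flip y_m = 191.492 − y_svg.

Shape 1 is a circle drawn with `<circle>`. Its stroke #ff8800 means cut at S817, F644. After flipping Y the toolpath is (319.279,128.934) → (313.846,145.654) → (299.624,155.987) → (282.044,155.987) → (267.822,145.654) → (262.389,128.934) → (267.822,112.214) → (282.044,101.881) → (299.624,101.881) → (313.846,112.214) → (319.279,128.934), returning to the start.

Shape 2 is a open polyline drawn with `<polyline>`. Its stroke #ff8800 means cut at S817, F644. After flipping Y the toolpath is (57.843,177.581) → (179.639,30.789) → (48.645,103.141) → (84.135,102.516) → (209.194,142.834) → (188.917,152.500).

Shape 3 is a regular polygon drawn with `<path>`. Its stroke #ff8800 means cut at S817, F644. After flipping Y the toolpath is (103.438,25.964) → (86.981,6.048) → (62.954,15.546) → (64.563,41.332) → (89.583,47.770) → (103.438,25.964), returning to the start.

Shape 4 is a cubic bezier drawn with `<path>`. Its stroke #ff8800 means cut at S817, F644. After flipping Y the toolpath is (38.766,56.099) → (57.038,80.858) → (89.580,116.032) → (126.612,150.731) → (158.349,174.065) → (175.009,175.144).

Shape 5 is a quadratic bezier drawn with `<path>`. Its stroke #ff8800 means cut at S817, F644. After flipping Y the toolpath is (34.739,94.195) → (54.184,85.640) → (73.220,78.103) → (91.847,71.584) → (110.065,66.085) → (127.874,61.604).

; LightBurn 1.4.05
; GRBL device profile, absolute coords
G21
G90
G00 X319.279 Y128.934
M3 S817
G01 X313.846 Y145.654 F644
G01 X299.624 Y155.987
G01 X282.044 Y155.987
G01 X267.822 Y145.654
G01 X262.389 Y128.934
G01 X267.822 Y112.214
G01 X282.044 Y101.881
G01 X299.624 Y101.881
G01 X313.846 Y112.214
G01 X319.279 Y128.934
M5
G00 X57.843 Y177.581
M3 S817
G01 X179.639 Y30.789 F644
G01 X48.645 Y103.141
G01 X84.135 Y102.516
G01 X209.194 Y142.834
G01 X188.917 Y152.500
M5
G00 X103.438 Y25.964
M3 S817
G01 X86.981 Y6.048 F644
G01 X62.954 Y15.546
G01 X64.563 Y41.332
G01 X89.583 Y47.770
G01 X103.438 Y25.964
M5
G00 X38.766 Y56.099
M3 S817
G01 X57.038 Y80.858 F644
G01 X89.580 Y116.032
G01 X126.612 Y150.731
G01 X158.349 Y174.065
G01 X175.009 Y175.144
M5
G00 X34.739 Y94.195
M3 S817
G01 X54.184 Y85.640 F644
G01 X73.220 Y78.103
G01 X91.847 Y71.584
G01 X110.065 Y66.085
G01 X127.874 Y61.604
M5
G00 X0.000 Y0.000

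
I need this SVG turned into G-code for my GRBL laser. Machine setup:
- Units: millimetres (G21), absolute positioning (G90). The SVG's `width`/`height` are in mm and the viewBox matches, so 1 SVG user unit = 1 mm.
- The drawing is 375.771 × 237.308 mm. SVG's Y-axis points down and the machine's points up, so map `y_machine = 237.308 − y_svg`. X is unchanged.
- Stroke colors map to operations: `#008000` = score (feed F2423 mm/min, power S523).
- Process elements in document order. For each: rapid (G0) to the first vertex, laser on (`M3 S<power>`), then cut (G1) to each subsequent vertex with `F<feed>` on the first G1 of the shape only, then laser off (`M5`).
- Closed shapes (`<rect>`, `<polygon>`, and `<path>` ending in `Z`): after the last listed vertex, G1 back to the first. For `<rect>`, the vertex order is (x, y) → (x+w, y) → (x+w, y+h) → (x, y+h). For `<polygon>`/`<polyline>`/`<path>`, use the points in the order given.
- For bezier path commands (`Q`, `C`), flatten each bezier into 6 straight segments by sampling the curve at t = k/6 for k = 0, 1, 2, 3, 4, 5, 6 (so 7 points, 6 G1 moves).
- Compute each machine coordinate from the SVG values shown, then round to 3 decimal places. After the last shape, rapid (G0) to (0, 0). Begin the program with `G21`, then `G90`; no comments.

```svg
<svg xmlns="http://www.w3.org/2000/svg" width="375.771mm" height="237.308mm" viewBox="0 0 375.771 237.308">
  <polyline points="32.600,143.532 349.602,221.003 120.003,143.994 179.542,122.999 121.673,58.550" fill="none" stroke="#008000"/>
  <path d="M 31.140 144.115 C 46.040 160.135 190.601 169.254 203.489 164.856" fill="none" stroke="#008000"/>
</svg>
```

G21
G90
G0 X32.600 Y93.776
M3 S523
G1 X349.602 Y16.305 F2423
G1 X120.003 Y93.314
G1 X179.542 Y114.309
G1 X121.673 Y178.758
M5
G0 X31.140 Y93.193
M3 S523
G1 X48.185 Y85.789 F2423
G1 X79.581 Y79.718
G1 X118.069 Y75.166
G1 X156.389 Y72.315
G1 X187.282 Y71.349
G1 X203.489 Y72.452
M5
G0 X0.000 Y0.000

viewBox `0 0 375.771 237.308` with mm width/height → 1 unit = 1 mm. Flip: y_m = 237.308 − y_svg.

**Shape 1** — `<polyline>` open polyline, stroke `#008000` → score (S523, F2423). Machine vertices: (32.600,93.776) → (349.602,16.305) → (120.003,93.314) → (179.542,114.309) → (121.673,178.758). Open path.

**Shape 2** — `<path>` cubic bezier, stroke `#008000` → score (S523, F2423). Control points (SVG): P0=(31.140,144.115), P1=(46.040,160.135), P2=(190.601,169.254), P3=(203.489,164.856); sampled at t=k/6. Machine vertices: (31.140,93.193) → (48.185,85.789) → (79.581,79.718) → (118.069,75.166) → (156.389,72.315) → (187.282,71.349) → (203.489,72.452). Open path.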